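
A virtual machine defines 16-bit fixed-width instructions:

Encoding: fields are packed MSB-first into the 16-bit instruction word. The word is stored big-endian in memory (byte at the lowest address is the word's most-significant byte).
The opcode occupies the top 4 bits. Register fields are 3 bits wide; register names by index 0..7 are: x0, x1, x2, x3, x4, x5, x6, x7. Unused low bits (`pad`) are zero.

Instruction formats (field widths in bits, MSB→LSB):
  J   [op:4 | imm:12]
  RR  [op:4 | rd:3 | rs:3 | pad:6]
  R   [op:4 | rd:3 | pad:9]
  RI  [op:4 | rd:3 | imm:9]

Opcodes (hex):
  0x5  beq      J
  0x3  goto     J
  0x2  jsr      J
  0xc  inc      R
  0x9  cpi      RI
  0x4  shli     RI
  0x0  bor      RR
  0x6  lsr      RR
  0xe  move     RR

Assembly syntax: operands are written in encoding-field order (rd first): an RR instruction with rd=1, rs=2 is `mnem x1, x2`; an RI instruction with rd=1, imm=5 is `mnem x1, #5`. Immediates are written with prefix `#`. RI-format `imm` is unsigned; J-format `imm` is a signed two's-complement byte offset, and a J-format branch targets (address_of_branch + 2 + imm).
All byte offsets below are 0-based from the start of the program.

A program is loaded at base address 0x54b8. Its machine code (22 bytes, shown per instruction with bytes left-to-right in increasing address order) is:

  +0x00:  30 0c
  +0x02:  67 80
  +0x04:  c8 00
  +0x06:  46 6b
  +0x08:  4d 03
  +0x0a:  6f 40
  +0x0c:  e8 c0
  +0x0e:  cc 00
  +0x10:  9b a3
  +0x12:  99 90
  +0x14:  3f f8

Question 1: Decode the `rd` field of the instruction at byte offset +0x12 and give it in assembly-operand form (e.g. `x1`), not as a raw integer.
+0x12: 99 90 ⇒ word 0x9990 (big)
  top 4b → 0x9 → cpi [RI]
  rd@[11:9]=0x4 ⇒ x4
  imm@[8:0]=0x190 ⇒ #400

x4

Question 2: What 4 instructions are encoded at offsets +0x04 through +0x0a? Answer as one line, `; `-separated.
off 0x04: read c8 00 as big → 0xc800
  top 4b → 0xc → inc [R]
  rd@[11:9]=0x4 ⇒ x4
off 0x06: read 46 6b as big → 0x466b
  top 4b → 0x4 → shli [RI]
  rd@[11:9]=0x3 ⇒ x3
  imm@[8:0]=0x6b ⇒ #107
off 0x08: read 4d 03 as big → 0x4d03
  top 4b → 0x4 → shli [RI]
  rd@[11:9]=0x6 ⇒ x6
  imm@[8:0]=0x103 ⇒ #259
off 0x0a: read 6f 40 as big → 0x6f40
  top 4b → 0x6 → lsr [RR]
  rd@[11:9]=0x7 ⇒ x7
  rs@[8:6]=0x5 ⇒ x5

inc x4; shli x3, #107; shli x6, #259; lsr x7, x5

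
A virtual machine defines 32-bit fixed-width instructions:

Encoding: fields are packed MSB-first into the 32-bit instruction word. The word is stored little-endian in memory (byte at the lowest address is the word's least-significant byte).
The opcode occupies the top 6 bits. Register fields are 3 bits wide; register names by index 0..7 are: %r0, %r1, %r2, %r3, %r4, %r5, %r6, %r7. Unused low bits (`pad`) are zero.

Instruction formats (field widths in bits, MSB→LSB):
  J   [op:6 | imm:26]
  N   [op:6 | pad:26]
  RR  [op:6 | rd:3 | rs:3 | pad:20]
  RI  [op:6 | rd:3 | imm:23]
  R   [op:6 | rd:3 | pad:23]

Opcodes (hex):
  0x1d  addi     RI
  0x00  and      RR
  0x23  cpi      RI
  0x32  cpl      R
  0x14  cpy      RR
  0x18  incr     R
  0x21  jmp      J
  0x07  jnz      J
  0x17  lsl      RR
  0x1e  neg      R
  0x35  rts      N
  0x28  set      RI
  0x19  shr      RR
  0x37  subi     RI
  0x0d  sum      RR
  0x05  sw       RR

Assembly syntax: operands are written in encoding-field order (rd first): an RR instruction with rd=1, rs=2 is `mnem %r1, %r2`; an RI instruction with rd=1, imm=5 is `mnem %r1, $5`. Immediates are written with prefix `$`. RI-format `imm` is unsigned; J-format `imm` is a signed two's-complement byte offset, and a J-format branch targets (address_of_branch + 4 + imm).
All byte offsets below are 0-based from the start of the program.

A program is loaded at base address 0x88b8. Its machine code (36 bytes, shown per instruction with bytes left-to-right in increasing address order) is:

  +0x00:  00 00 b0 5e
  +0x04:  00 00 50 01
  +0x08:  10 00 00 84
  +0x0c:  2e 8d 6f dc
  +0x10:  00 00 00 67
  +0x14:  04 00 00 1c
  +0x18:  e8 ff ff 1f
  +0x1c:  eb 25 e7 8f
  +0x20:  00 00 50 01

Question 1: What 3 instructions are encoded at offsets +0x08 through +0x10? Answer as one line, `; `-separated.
+0x08: 10 00 00 84 ⇒ word 0x84000010 (little)
  opcode bits[31:26]=0x21: jmp/J
  imm: (w>>0)&0x3ffffff=0x10 → $16
+0x0c: 2e 8d 6f dc ⇒ word 0xdc6f8d2e (little)
  opcode bits[31:26]=0x37: subi/RI
  rd: (w>>23)&0x7=0x0 → %r0
  imm: (w>>0)&0x7fffff=0x6f8d2e → $7310638
+0x10: 00 00 00 67 ⇒ word 0x67000000 (little)
  opcode bits[31:26]=0x19: shr/RR
  rd: (w>>23)&0x7=0x6 → %r6
  rs: (w>>20)&0x7=0x0 → %r0

jmp $16; subi %r0, $7310638; shr %r6, %r0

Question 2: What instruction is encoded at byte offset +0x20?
off 0x20: read 00 00 50 01 as little → 0x01500000
  top 6b → 0x0 → and [RR]
  rd@[25:23]=0x2 ⇒ %r2
  rs@[22:20]=0x5 ⇒ %r5

and %r2, %r5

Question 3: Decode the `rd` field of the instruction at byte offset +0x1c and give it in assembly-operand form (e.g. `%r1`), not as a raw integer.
[1c] eb 25 e7 8f → 0x8fe725eb
  op=0x8fe725eb>>26=0x23 ⇒ cpi (RI)
  [25:23] rd=7 = %r7
  [22:0] imm=6759915 = $6759915

%r7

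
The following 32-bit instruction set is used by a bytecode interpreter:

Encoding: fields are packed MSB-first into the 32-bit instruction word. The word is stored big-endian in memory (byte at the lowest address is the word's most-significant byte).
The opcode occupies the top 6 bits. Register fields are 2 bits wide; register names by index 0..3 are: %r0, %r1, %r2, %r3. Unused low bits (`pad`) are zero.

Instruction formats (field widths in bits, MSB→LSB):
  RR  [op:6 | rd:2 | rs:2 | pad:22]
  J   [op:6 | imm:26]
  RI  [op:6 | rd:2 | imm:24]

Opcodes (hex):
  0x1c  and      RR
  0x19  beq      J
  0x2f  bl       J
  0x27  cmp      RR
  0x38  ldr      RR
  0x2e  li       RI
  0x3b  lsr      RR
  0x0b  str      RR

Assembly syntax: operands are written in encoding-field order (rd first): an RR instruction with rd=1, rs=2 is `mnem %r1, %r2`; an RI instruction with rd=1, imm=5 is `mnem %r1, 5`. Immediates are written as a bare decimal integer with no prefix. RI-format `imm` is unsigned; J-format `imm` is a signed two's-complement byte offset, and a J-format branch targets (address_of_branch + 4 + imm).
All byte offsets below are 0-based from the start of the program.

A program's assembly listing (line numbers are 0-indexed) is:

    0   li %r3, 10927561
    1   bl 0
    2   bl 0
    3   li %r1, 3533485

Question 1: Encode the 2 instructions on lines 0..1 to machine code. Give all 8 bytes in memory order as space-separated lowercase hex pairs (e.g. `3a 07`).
0. li fields op=0x2e:6|rd=3:2|imm=10927561:24 → word bba6bdc9h → bb a6 bd c9
1. bl fields op=0x2f:6|imm=0:26 → word bc000000h → bc 00 00 00

bb a6 bd c9 bc 00 00 00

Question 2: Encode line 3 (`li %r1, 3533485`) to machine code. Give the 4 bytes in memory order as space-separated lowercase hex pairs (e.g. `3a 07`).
b9 35 ea ad

line 3 (li): pack op=0x2e:6|rd=1:2|imm=3533485:24 = 0xb935eaad; big→ b9 35 ea ad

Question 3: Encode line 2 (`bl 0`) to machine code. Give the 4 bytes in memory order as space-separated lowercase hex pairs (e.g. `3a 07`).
bc 00 00 00

line 2 (bl): pack op=0x2f:6|imm=0:26 = 0xbc000000; big→ bc 00 00 00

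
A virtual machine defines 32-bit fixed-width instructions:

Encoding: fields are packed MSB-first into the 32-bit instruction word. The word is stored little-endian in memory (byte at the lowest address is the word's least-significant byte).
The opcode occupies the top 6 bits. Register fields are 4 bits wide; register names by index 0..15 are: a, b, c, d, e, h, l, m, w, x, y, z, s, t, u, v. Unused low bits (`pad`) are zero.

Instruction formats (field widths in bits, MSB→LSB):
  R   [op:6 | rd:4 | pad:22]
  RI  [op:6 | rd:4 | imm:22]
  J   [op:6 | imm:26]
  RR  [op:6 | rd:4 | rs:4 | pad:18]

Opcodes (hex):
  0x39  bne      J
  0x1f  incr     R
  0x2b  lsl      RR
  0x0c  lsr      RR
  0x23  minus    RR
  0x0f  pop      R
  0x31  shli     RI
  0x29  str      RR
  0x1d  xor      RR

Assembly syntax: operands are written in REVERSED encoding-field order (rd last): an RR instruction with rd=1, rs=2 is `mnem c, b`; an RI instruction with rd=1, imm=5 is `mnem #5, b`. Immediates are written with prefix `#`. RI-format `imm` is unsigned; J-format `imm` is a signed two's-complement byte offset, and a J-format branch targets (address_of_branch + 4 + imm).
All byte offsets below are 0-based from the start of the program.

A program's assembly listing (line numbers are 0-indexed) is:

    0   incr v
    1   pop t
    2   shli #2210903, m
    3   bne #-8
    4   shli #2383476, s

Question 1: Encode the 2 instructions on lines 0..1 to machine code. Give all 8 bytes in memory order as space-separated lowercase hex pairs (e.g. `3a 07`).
L0: incr op=0x1f:6|rd=15:4|pad=0:22 ⇒ 0x7fc00000 ⇒ little 00 00 c0 7f
L1: pop op=0xf:6|rd=13:4|pad=0:22 ⇒ 0x3f400000 ⇒ little 00 00 40 3f

00 00 c0 7f 00 00 40 3f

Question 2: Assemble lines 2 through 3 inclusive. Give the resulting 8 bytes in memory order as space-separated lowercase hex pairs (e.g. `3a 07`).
L2: shli op=0x31:6|rd=7:4|imm=2210903:22 ⇒ 0xc5e1bc57 ⇒ little 57 bc e1 c5
L3: bne op=0x39:6|imm=-8:26 ⇒ 0xe7fffff8 ⇒ little f8 ff ff e7

57 bc e1 c5 f8 ff ff e7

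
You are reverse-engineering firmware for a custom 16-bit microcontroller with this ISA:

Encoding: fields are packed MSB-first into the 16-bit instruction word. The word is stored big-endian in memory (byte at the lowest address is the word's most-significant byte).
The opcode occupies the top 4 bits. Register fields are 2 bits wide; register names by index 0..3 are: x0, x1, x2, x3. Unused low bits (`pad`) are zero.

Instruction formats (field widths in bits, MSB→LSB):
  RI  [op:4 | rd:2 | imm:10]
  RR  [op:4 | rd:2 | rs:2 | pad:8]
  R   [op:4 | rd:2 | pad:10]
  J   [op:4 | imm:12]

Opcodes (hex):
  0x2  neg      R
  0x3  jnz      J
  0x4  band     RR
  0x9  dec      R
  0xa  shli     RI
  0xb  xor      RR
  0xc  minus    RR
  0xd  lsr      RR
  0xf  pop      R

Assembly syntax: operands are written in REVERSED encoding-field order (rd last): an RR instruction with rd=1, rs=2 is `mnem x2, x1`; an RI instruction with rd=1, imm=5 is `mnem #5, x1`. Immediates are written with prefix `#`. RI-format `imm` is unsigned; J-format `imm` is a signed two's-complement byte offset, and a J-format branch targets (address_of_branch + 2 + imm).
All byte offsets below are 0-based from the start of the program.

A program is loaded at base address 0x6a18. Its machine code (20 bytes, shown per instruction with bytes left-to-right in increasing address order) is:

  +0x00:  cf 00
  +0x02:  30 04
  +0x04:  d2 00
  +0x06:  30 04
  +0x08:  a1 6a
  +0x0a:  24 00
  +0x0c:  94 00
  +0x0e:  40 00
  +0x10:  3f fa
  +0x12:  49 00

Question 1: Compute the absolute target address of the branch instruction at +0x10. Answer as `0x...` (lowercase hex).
0x6a24

off 0x10: read 3f fa as big → 0x3ffa
  top 4b → 0x3 → jnz [J]
  imm: (w>>0)&0xfff=0xffa (s12→-6) → #-6
  target = base 0x6a18 + off 0x10 + 2 + imm -6 = 0x6a24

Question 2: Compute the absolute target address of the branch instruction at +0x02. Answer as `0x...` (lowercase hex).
+0x02: 30 04 ⇒ word 0x3004 (big)
  opcode bits[15:12]=0x3: jnz/J
  [11:0] imm=4 = #4
  target = base 0x6a18 + off 0x02 + 2 + imm 4 = 0x6a20

0x6a20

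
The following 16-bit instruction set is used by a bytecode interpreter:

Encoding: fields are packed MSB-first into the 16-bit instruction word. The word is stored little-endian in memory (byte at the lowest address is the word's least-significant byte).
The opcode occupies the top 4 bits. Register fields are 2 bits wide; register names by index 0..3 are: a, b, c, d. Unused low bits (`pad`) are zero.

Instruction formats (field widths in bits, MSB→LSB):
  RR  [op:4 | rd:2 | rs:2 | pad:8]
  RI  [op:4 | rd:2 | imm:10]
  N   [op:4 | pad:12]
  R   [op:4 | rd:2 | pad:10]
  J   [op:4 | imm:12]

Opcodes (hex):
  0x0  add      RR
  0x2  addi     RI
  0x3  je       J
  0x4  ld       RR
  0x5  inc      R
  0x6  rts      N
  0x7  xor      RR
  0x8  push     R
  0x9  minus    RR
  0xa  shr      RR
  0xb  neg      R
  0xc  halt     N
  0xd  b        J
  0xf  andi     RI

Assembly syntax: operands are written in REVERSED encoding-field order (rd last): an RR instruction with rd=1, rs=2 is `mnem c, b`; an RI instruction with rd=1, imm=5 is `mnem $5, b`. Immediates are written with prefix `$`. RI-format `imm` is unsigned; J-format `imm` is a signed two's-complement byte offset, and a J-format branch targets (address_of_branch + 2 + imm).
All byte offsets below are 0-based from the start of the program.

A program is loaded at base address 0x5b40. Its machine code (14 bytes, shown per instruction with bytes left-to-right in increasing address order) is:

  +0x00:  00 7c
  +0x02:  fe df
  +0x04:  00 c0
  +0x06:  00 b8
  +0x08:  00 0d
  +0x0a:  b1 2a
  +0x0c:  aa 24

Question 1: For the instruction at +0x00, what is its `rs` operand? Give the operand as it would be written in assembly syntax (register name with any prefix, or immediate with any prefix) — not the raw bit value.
a

+0x00: 00 7c ⇒ word 0x7c00 (little)
  opcode bits[15:12]=0x7: xor/RR
  rd: (w>>10)&0x3=0x3 → d
  rs: (w>>8)&0x3=0x0 → a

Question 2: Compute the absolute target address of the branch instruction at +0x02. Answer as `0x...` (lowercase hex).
0x5b42

@+02  little-endian(fe df) = 0xdffe
  top 4b → 0xd → b [J]
  imm: (w>>0)&0xfff=0xffe (s12→-2) → $-2
  target = base 0x5b40 + off 0x02 + 2 + imm -2 = 0x5b42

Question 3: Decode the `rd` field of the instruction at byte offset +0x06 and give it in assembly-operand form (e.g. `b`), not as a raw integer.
c

@+06  little-endian(00 b8) = 0xb800
  top 4b → 0xb → neg [R]
  rd@[11:10]=0x2 ⇒ c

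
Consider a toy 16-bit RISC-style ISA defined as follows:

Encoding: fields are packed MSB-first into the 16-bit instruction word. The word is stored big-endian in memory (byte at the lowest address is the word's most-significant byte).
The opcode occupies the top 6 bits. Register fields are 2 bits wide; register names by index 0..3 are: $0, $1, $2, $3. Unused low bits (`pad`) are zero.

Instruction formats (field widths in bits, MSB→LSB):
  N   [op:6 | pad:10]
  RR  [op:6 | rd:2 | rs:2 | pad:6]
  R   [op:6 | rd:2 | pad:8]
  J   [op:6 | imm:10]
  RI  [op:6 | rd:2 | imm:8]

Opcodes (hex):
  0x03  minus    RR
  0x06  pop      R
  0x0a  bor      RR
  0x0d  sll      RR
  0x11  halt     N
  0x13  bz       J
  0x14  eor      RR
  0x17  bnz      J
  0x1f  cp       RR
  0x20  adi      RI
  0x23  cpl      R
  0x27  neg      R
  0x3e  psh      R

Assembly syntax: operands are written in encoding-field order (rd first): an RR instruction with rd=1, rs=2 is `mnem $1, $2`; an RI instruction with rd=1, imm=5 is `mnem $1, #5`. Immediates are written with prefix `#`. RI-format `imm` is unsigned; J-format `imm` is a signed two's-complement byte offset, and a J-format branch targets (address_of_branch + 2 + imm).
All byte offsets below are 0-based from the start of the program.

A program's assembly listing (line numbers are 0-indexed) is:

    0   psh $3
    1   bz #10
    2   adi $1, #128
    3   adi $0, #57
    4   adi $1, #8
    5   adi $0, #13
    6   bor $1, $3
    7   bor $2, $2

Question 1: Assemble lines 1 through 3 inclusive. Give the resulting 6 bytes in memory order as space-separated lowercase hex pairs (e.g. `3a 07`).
line 1 (bz): pack op=0x13:6|imm=10:10 = 0x4c0a; big→ 4c 0a
line 2 (adi): pack op=0x20:6|rd=1:2|imm=128:8 = 0x8180; big→ 81 80
line 3 (adi): pack op=0x20:6|rd=0:2|imm=57:8 = 0x8039; big→ 80 39

4c 0a 81 80 80 39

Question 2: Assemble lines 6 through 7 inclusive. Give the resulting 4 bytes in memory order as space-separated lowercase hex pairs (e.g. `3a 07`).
29 c0 2a 80

line 6 (bor): pack op=0xa:6|rd=1:2|rs=3:2|pad=0:6 = 0x29c0; big→ 29 c0
line 7 (bor): pack op=0xa:6|rd=2:2|rs=2:2|pad=0:6 = 0x2a80; big→ 2a 80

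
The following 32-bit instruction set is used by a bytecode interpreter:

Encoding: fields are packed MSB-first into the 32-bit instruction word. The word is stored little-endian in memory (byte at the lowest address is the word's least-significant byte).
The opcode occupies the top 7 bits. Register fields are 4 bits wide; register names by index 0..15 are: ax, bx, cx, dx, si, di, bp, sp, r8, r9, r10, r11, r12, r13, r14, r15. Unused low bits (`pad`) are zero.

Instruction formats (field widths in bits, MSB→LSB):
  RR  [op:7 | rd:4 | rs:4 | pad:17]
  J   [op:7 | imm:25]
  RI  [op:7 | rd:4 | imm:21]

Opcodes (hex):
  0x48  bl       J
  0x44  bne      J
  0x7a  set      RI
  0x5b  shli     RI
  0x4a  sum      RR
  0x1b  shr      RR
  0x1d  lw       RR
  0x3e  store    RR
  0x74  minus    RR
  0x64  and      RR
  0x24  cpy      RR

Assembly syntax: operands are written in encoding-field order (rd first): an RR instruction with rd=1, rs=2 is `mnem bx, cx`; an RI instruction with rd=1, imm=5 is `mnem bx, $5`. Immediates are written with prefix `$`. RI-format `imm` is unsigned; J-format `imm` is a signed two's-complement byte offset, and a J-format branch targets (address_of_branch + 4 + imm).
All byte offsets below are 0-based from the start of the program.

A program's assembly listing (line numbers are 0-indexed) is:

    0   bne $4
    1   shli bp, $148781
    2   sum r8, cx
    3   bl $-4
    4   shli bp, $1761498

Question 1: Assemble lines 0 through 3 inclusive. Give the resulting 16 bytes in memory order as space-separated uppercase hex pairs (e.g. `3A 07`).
04 00 00 88 2D 45 C2 B6 00 00 04 95 FC FF FF 91

L0: bne op=0x44:7|imm=4:25 ⇒ 0x88000004 ⇒ little 04 00 00 88
L1: shli op=0x5b:7|rd=6:4|imm=148781:21 ⇒ 0xb6c2452d ⇒ little 2d 45 c2 b6
L2: sum op=0x4a:7|rd=8:4|rs=2:4|pad=0:17 ⇒ 0x95040000 ⇒ little 00 00 04 95
L3: bl op=0x48:7|imm=-4:25 ⇒ 0x91fffffc ⇒ little fc ff ff 91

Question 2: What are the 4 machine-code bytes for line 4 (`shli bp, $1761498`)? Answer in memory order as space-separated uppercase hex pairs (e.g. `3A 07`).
DA E0 DA B6

4. shli fields op=0x5b:7|rd=6:4|imm=1761498:21 → word b6dae0dah → da e0 da b6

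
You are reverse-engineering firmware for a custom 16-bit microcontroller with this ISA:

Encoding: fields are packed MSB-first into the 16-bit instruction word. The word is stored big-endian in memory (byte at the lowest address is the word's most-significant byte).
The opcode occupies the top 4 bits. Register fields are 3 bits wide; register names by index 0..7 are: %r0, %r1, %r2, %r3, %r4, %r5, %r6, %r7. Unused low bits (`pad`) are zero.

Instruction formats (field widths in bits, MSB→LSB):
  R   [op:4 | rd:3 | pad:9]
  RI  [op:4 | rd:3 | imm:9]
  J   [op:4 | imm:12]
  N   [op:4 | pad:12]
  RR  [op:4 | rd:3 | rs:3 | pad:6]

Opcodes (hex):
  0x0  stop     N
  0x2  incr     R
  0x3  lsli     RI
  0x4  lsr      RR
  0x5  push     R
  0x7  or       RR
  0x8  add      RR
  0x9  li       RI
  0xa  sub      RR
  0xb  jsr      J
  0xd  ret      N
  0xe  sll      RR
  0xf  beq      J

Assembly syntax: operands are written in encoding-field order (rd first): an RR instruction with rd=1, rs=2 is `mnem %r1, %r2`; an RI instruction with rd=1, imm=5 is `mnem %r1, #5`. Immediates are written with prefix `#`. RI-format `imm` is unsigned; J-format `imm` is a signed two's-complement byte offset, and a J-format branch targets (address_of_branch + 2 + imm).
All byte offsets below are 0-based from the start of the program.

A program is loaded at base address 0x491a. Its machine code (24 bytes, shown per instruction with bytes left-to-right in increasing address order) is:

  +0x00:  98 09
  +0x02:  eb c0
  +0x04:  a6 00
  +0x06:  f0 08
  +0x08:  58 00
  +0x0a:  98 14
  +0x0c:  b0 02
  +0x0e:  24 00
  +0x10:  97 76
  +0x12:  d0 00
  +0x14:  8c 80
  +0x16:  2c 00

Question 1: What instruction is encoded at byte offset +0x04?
sub %r3, %r0

off 0x04: read a6 00 as big → 0xa600
  op=0xa600>>12=0xa ⇒ sub (RR)
  rd@[11:9]=0x3 ⇒ %r3
  rs@[8:6]=0x0 ⇒ %r0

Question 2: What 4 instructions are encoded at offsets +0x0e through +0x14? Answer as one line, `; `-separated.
incr %r2; li %r3, #374; ret; add %r6, %r2

@+0e  big-endian(24 00) = 0x2400
  opcode bits[15:12]=0x2: incr/R
  [11:9] rd=2 = %r2
@+10  big-endian(97 76) = 0x9776
  opcode bits[15:12]=0x9: li/RI
  [11:9] rd=3 = %r3
  [8:0] imm=374 = #374
@+12  big-endian(d0 00) = 0xd000
  opcode bits[15:12]=0xd: ret/N
@+14  big-endian(8c 80) = 0x8c80
  opcode bits[15:12]=0x8: add/RR
  [11:9] rd=6 = %r6
  [8:6] rs=2 = %r2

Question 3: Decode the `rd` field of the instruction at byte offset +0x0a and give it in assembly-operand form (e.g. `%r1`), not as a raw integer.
%r4

[0a] 98 14 → 0x9814
  top 4b → 0x9 → li [RI]
  [11:9] rd=4 = %r4
  [8:0] imm=20 = #20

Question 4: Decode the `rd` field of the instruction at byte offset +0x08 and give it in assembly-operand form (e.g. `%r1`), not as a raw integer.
%r4

off 0x08: read 58 00 as big → 0x5800
  op=0x5800>>12=0x5 ⇒ push (R)
  rd: (w>>9)&0x7=0x4 → %r4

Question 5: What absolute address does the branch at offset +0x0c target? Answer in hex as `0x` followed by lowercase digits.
@+0c  big-endian(b0 02) = 0xb002
  opcode bits[15:12]=0xb: jsr/J
  imm: (w>>0)&0xfff=0x2 → #2
  target = base 0x491a + off 0x0c + 2 + imm 2 = 0x492a

0x492a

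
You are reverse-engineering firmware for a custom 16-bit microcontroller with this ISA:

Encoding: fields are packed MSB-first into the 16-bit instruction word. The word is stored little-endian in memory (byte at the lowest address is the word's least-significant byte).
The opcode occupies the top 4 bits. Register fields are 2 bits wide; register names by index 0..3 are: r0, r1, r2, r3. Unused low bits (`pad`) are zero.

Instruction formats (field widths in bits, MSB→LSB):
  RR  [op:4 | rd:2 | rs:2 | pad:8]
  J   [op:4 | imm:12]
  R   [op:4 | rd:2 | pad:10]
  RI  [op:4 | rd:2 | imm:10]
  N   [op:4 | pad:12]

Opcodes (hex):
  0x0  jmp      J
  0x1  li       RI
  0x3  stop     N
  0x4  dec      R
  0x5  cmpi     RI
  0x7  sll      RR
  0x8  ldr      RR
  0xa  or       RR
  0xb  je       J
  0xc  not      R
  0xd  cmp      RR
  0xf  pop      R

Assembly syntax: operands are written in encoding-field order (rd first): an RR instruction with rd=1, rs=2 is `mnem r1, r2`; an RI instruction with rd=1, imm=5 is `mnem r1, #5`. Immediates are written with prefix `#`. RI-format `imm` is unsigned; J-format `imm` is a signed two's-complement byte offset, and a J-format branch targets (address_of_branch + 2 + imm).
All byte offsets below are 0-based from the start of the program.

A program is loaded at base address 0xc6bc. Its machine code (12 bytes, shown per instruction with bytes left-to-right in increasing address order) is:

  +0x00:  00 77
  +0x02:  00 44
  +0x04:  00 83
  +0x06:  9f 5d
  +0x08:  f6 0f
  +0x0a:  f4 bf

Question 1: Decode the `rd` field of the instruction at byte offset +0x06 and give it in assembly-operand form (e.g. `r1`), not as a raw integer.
r3

[06] 9f 5d → 0x5d9f
  op=0x5d9f>>12=0x5 ⇒ cmpi (RI)
  rd@[11:10]=0x3 ⇒ r3
  imm@[9:0]=0x19f ⇒ #415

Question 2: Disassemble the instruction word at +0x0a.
+0x0a: f4 bf ⇒ word 0xbff4 (little)
  opcode bits[15:12]=0xb: je/J
  imm@[11:0]=0xff4 (s12→-12) ⇒ #-12

je #-12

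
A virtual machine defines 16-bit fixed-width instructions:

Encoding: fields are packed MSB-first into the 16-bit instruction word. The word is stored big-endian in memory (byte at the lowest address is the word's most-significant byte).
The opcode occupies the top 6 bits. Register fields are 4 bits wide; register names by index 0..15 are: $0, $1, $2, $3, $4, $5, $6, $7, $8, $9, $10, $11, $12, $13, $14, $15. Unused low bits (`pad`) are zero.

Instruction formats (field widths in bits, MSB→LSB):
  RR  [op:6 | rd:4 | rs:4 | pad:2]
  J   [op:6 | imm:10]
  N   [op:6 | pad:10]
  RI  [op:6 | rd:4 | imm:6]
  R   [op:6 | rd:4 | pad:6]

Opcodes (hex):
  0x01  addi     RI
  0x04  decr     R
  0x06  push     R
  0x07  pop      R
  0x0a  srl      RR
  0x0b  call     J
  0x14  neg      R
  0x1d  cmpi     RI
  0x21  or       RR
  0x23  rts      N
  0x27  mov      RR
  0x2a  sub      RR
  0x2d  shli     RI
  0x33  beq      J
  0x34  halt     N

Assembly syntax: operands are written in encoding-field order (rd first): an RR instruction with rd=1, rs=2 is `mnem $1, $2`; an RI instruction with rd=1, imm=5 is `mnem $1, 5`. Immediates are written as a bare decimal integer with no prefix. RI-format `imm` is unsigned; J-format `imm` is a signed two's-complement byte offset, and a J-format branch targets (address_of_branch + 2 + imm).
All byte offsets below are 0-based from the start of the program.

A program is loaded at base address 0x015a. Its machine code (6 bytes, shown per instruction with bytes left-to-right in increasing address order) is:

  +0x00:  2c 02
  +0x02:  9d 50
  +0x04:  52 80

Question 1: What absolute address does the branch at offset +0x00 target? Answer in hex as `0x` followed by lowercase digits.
+0x00: 2c 02 ⇒ word 0x2c02 (big)
  op=0x2c02>>10=0xb ⇒ call (J)
  [9:0] imm=2 = 2
  target = base 0x015a + off 0x00 + 2 + imm 2 = 0x015e

0x015e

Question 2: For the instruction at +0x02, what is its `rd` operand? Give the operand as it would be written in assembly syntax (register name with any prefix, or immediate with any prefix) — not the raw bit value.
$5

off 0x02: read 9d 50 as big → 0x9d50
  top 6b → 0x27 → mov [RR]
  [9:6] rd=5 = $5
  [5:2] rs=4 = $4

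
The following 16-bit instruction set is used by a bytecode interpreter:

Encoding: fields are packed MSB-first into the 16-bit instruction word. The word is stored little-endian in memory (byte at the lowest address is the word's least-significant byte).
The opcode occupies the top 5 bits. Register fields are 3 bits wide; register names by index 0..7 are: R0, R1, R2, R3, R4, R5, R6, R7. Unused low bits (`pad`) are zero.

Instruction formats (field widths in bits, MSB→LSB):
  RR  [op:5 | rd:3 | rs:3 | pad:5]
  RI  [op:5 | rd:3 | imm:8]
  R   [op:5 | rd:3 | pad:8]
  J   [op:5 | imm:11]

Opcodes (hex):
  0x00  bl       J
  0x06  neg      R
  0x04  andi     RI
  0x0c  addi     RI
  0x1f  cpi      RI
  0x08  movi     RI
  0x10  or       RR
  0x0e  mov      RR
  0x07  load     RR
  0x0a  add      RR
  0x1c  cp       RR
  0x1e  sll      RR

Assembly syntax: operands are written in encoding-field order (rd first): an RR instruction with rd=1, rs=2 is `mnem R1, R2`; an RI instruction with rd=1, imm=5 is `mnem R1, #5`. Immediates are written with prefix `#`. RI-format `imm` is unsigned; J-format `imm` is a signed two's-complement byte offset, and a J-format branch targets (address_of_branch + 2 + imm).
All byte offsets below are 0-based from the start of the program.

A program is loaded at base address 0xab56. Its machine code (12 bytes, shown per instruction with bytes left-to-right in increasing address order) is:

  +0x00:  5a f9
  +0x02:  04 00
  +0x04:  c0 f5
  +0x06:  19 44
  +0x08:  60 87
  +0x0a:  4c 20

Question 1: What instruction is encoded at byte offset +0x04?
sll R5, R6

off 0x04: read c0 f5 as little → 0xf5c0
  op=0xf5c0>>11=0x1e ⇒ sll (RR)
  [10:8] rd=5 = R5
  [7:5] rs=6 = R6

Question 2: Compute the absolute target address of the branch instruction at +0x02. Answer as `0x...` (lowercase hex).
+0x02: 04 00 ⇒ word 0x0004 (little)
  top 5b → 0x0 → bl [J]
  [10:0] imm=4 = #4
  target = base 0xab56 + off 0x02 + 2 + imm 4 = 0xab5e

0xab5e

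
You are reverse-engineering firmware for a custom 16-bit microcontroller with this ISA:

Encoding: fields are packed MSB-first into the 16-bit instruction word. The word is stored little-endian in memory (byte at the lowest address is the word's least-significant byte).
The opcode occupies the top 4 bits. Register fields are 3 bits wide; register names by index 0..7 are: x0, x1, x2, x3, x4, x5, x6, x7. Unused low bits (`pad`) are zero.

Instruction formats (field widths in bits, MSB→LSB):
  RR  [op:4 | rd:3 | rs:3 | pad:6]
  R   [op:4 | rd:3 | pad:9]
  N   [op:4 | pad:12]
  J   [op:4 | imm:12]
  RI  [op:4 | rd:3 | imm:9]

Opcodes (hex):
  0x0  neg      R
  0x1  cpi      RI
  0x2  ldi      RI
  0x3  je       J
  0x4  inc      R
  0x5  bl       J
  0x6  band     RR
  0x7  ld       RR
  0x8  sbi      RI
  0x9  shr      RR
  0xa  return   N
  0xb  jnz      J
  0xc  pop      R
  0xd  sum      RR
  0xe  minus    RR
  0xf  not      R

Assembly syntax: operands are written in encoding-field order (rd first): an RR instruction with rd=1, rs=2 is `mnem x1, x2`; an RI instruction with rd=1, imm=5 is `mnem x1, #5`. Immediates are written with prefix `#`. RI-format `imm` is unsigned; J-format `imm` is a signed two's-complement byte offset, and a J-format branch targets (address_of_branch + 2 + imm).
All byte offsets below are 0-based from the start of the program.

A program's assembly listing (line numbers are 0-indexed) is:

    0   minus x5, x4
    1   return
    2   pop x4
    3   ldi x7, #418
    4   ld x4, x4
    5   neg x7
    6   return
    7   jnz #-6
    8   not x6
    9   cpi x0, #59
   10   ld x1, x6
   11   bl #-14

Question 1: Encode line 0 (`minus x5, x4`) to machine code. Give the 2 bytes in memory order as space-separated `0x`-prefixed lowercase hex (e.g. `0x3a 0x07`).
0x00 0xeb

line 0 (minus): pack op=0xe:4|rd=5:3|rs=4:3|pad=0:6 = 0xeb00; little→ 00 eb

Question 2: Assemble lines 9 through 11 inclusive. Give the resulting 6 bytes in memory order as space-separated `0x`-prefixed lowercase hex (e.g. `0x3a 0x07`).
0x3b 0x10 0x80 0x73 0xf2 0x5f

line 9 (cpi): pack op=0x1:4|rd=0:3|imm=59:9 = 0x103b; little→ 3b 10
line 10 (ld): pack op=0x7:4|rd=1:3|rs=6:3|pad=0:6 = 0x7380; little→ 80 73
line 11 (bl): pack op=0x5:4|imm=-14:12 = 0x5ff2; little→ f2 5f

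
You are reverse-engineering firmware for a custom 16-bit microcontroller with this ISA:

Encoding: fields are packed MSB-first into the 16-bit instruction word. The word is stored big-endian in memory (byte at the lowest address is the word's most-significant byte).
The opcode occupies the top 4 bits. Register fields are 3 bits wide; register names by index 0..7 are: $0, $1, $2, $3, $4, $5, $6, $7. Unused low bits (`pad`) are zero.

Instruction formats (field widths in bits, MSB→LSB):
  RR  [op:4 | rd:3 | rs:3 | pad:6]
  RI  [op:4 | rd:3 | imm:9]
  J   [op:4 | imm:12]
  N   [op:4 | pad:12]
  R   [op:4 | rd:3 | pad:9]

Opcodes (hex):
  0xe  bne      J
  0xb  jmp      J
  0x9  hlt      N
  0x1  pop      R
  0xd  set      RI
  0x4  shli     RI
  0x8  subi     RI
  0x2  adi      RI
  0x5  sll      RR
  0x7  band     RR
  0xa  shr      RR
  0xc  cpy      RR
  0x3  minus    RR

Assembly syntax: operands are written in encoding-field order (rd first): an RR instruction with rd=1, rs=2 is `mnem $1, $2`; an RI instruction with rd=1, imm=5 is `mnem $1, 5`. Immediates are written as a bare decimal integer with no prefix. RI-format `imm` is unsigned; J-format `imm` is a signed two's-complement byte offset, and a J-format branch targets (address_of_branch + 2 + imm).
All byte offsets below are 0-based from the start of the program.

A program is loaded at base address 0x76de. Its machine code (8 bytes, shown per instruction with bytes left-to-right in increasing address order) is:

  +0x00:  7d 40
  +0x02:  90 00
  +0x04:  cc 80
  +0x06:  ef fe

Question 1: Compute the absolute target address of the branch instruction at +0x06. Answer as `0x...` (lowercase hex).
off 0x06: read ef fe as big → 0xeffe
  op=0xeffe>>12=0xe ⇒ bne (J)
  imm@[11:0]=0xffe (s12→-2) ⇒ -2
  target = base 0x76de + off 0x06 + 2 + imm -2 = 0x76e4

0x76e4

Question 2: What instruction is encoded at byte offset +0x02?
hlt

[02] 90 00 → 0x9000
  opcode bits[15:12]=0x9: hlt/N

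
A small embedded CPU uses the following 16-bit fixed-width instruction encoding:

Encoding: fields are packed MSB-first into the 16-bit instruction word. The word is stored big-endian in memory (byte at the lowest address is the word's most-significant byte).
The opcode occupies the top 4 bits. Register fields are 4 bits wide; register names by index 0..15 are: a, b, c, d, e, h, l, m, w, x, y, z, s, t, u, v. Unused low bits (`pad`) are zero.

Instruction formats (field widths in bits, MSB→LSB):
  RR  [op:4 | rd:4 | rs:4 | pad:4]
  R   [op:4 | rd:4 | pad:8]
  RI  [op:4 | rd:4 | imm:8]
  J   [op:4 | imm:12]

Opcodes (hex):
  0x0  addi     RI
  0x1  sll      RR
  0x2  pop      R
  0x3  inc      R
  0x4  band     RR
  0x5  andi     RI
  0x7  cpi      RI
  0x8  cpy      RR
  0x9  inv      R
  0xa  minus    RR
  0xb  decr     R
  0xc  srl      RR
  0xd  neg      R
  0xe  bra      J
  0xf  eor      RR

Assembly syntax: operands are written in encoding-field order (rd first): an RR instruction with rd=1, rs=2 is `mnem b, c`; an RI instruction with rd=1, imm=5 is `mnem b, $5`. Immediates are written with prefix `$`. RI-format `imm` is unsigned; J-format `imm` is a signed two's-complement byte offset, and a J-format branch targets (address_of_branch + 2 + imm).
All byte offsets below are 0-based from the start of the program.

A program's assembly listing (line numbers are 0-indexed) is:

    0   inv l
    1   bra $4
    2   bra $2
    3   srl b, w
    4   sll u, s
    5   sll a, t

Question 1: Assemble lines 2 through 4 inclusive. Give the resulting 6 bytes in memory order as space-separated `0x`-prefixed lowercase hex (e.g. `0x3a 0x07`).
L2: bra op=0xe:4|imm=2:12 ⇒ 0xe002 ⇒ big e0 02
L3: srl op=0xc:4|rd=1:4|rs=8:4|pad=0:4 ⇒ 0xc180 ⇒ big c1 80
L4: sll op=0x1:4|rd=14:4|rs=12:4|pad=0:4 ⇒ 0x1ec0 ⇒ big 1e c0

0xe0 0x02 0xc1 0x80 0x1e 0xc0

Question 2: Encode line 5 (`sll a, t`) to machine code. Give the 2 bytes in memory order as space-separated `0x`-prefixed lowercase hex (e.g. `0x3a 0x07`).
0x10 0xd0

line 5 (sll): pack op=0x1:4|rd=0:4|rs=13:4|pad=0:4 = 0x10d0; big→ 10 d0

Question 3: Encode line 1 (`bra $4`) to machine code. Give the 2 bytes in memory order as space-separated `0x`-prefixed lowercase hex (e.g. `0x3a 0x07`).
1. bra fields op=0xe:4|imm=4:12 → word e004h → e0 04

0xe0 0x04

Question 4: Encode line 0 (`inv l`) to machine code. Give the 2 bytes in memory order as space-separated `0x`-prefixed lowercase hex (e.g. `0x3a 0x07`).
0. inv fields op=0x9:4|rd=6:4|pad=0:8 → word 9600h → 96 00

0x96 0x00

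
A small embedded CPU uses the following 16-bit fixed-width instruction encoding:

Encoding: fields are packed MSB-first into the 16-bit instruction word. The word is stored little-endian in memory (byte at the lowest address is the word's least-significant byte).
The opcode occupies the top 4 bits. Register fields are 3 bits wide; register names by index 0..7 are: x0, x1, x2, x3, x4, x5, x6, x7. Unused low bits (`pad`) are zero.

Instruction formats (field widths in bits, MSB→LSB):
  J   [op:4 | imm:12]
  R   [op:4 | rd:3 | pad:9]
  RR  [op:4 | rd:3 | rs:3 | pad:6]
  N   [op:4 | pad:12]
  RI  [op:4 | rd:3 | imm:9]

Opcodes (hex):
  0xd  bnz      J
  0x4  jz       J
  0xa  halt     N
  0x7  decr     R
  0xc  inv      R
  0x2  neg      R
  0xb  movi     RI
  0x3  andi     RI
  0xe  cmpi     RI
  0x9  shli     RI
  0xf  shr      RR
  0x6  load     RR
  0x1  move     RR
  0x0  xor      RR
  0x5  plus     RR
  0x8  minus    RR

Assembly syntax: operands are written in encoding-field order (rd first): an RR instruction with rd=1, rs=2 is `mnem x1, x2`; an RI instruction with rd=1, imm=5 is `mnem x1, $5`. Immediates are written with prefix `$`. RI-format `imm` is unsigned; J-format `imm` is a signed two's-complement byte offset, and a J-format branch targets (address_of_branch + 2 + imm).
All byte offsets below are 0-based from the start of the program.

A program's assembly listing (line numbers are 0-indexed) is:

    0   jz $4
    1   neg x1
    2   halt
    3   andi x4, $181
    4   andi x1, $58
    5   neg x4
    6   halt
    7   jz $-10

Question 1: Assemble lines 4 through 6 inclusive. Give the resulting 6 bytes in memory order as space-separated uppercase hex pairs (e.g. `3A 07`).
3A 32 00 28 00 A0

4. andi fields op=0x3:4|rd=1:3|imm=58:9 → word 323ah → 3a 32
5. neg fields op=0x2:4|rd=4:3|pad=0:9 → word 2800h → 00 28
6. halt fields op=0xa:4|pad=0:12 → word a000h → 00 a0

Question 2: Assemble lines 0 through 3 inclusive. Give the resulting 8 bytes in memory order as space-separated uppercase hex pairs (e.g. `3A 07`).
line 0 (jz): pack op=0x4:4|imm=4:12 = 0x4004; little→ 04 40
line 1 (neg): pack op=0x2:4|rd=1:3|pad=0:9 = 0x2200; little→ 00 22
line 2 (halt): pack op=0xa:4|pad=0:12 = 0xa000; little→ 00 a0
line 3 (andi): pack op=0x3:4|rd=4:3|imm=181:9 = 0x38b5; little→ b5 38

04 40 00 22 00 A0 B5 38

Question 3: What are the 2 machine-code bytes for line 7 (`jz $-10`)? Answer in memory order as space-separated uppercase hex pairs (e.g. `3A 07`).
7. jz fields op=0x4:4|imm=-10:12 → word 4ff6h → f6 4f

F6 4F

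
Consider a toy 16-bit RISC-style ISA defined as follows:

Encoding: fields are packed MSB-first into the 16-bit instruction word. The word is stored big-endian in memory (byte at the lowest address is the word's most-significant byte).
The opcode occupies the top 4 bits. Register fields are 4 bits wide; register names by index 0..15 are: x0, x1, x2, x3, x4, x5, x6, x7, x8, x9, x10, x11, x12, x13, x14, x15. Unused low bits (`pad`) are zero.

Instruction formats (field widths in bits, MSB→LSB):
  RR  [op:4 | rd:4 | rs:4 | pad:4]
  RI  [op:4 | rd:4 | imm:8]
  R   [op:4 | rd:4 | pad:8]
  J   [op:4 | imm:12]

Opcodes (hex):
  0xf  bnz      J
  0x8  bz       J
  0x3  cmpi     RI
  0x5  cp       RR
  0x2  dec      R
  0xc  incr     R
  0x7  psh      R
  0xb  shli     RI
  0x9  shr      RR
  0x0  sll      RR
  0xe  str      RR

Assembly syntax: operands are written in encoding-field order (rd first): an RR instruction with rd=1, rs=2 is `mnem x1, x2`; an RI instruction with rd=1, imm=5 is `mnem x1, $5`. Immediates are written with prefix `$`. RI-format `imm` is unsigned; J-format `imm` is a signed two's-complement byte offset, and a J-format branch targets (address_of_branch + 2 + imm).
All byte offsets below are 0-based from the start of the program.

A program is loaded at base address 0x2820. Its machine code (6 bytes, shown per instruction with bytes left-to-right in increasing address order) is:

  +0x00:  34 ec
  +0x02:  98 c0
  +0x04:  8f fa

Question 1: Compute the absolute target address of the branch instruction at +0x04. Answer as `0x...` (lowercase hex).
[04] 8f fa → 0x8ffa
  opcode bits[15:12]=0x8: bz/J
  imm@[11:0]=0xffa (s12→-6) ⇒ $-6
  target = base 0x2820 + off 0x04 + 2 + imm -6 = 0x2820

0x2820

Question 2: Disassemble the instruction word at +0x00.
+0x00: 34 ec ⇒ word 0x34ec (big)
  top 4b → 0x3 → cmpi [RI]
  rd: (w>>8)&0xf=0x4 → x4
  imm: (w>>0)&0xff=0xec → $236

cmpi x4, $236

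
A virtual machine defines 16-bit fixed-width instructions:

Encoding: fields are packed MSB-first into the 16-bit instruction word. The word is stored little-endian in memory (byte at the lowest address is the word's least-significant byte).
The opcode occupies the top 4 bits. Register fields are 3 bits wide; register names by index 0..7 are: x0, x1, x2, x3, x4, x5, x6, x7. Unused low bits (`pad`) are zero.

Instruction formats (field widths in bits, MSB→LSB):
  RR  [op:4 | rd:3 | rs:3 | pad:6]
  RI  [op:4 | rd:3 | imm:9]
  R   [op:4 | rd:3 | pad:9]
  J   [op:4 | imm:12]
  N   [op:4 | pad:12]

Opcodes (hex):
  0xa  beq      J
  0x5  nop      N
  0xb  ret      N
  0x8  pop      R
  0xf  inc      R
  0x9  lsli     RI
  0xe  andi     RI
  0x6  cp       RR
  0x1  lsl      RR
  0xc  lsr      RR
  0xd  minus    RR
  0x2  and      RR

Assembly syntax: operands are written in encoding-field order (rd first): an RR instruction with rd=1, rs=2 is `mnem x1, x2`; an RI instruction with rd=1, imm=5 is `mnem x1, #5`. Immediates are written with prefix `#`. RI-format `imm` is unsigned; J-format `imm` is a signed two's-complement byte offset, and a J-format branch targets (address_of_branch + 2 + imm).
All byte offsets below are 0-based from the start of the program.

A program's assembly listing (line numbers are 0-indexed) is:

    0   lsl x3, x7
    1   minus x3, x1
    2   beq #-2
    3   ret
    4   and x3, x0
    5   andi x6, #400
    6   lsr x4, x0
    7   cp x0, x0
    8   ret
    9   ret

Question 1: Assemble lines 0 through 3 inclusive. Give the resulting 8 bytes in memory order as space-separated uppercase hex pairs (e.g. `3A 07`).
C0 17 40 D6 FE AF 00 B0

0. lsl fields op=0x1:4|rd=3:3|rs=7:3|pad=0:6 → word 17c0h → c0 17
1. minus fields op=0xd:4|rd=3:3|rs=1:3|pad=0:6 → word d640h → 40 d6
2. beq fields op=0xa:4|imm=-2:12 → word affeh → fe af
3. ret fields op=0xb:4|pad=0:12 → word b000h → 00 b0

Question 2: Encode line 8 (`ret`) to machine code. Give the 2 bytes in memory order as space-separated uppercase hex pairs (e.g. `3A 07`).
00 B0

L8: ret op=0xb:4|pad=0:12 ⇒ 0xb000 ⇒ little 00 b0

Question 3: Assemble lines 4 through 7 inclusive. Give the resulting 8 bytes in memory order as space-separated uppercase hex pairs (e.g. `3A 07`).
L4: and op=0x2:4|rd=3:3|rs=0:3|pad=0:6 ⇒ 0x2600 ⇒ little 00 26
L5: andi op=0xe:4|rd=6:3|imm=400:9 ⇒ 0xed90 ⇒ little 90 ed
L6: lsr op=0xc:4|rd=4:3|rs=0:3|pad=0:6 ⇒ 0xc800 ⇒ little 00 c8
L7: cp op=0x6:4|rd=0:3|rs=0:3|pad=0:6 ⇒ 0x6000 ⇒ little 00 60

00 26 90 ED 00 C8 00 60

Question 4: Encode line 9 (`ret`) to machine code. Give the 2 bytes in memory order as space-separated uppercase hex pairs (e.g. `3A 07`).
00 B0

line 9 (ret): pack op=0xb:4|pad=0:12 = 0xb000; little→ 00 b0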